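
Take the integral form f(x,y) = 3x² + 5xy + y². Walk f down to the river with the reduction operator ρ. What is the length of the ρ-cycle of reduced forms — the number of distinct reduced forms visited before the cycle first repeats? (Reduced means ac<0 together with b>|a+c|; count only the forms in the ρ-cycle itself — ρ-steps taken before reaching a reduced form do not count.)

D = 13, ⌊√D⌋ = 3
descent: ρ → (1,3,-1)  [lands on river]
river: ρ → (-1,3,1)
ρ-cycle length = 2 (tail of 1 descent step not counted)

2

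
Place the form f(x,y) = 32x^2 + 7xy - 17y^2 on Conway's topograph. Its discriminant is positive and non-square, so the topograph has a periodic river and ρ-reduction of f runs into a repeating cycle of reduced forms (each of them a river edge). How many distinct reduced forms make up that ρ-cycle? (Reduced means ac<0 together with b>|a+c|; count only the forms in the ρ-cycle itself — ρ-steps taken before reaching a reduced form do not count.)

D = 2225, ⌊√D⌋ = 47
descent: ρ → (-17,27,22)  [lands on river]
river: ρ → (22,17,-22)
river: ρ → (-22,27,17)
river: ρ → (17,41,-8)
river: ρ → (-8,39,22)
river: ρ → (22,5,-25)
river: ρ → (-25,45,2)
river: ρ → (2,47,-2)
river: ρ → (-2,45,25)
river: ρ → (25,5,-22)
river: ρ → (-22,39,8)
river: ρ → (8,41,-17)
ρ-cycle length = 12 (tail of 1 descent step not counted)

12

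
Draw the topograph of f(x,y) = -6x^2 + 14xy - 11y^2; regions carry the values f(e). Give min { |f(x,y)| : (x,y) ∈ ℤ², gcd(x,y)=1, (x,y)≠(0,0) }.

translate: b→-2 (≡-14 mod 12), so (6,-14,11)→(6,-2,3)
flip: (6,-2,3)→(3,2,6)
reduced (well bottom): (3,2,6) with a≤c, −a<b≤a
well minimum |f| = |-3| = 3 (negative-definite)

3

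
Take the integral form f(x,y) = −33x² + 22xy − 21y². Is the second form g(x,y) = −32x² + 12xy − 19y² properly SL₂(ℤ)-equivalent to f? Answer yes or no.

D₁ = -2288, D₂ = -2288
f is negative-definite; reduce −f:
−f: flip: (33,-22,21)→(21,22,33)
−f: translate: b→-20 (≡22 mod 42), so (21,22,33)→(21,-20,32)
−f: reduced (well bottom): (21,-20,32) with a≤c, −a<b≤a
flip sign back: reduced form of f is (-21,20,-32)
g is negative-definite; reduce −g:
−g: flip: (32,-12,19)→(19,12,32)
−g: reduced (well bottom): (19,12,32) with a≤c, −a<b≤a
flip sign back: reduced form of g is (-19,-12,-32)
reduced forms (-21, 20, -32) vs (-19, -12, -32) ⇒ inequivalent

no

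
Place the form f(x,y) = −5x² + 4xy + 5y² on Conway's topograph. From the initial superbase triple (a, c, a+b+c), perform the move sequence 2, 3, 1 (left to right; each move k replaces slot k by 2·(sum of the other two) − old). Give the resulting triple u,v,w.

start (-5,5,4) = (f(1,0),f(0,1),f(1,1))
replace slot 2: 2·((-5)+4) − 5 = -7 → (-5,-7,4)
replace slot 3: 2·((-5)+(-7)) − 4 = -28 → (-5,-7,-28)
replace slot 1: 2·((-7)+(-28)) − (-5) = -65 → (-65,-7,-28)

-65,-7,-28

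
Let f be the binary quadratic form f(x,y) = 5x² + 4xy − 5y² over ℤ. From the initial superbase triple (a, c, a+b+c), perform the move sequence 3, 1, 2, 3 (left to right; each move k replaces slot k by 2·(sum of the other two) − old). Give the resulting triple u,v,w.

start (5,-5,4) = (f(1,0),f(0,1),f(1,1))
replace slot 3: 2·(5+(-5)) − 4 = -4 → (5,-5,-4)
replace slot 1: 2·((-5)+(-4)) − 5 = -23 → (-23,-5,-4)
replace slot 2: 2·((-23)+(-4)) − (-5) = -49 → (-23,-49,-4)
replace slot 3: 2·((-23)+(-49)) − (-4) = -140 → (-23,-49,-140)

-23,-49,-140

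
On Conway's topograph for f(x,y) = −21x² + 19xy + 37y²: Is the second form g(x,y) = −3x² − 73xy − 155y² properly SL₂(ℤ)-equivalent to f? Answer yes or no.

D₁ = 3469, D₂ = 3469
river cycle of f (length 86): (37, 55, -3), (-3, 53, 55), (55, 57, -1), (-1, 57, 55), (55, 53, -3), (-3, 55, 37), (37, 19, -21), (-21, 23, 35), (35, 47, -9), (-9, 43, 45), … (76 more)
river cycle of g (length 86): (-3, 53, 55), (55, 57, -1), (-1, 57, 55), (55, 53, -3), (-3, 55, 37), (37, 19, -21), (-21, 23, 35), (35, 47, -9), (-9, 43, 45), (45, 47, -7), … (76 more)
cycles coincide ⇒ equivalent

yes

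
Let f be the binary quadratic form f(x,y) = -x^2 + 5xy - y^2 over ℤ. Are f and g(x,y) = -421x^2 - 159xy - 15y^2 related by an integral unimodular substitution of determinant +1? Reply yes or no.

D₁ = 21, D₂ = 21
river cycle of f (length 2): (-1, 3, 3), (3, 3, -1)
river cycle of g (length 2): (-1, 3, 3), (3, 3, -1)
cycles coincide ⇒ equivalent

yes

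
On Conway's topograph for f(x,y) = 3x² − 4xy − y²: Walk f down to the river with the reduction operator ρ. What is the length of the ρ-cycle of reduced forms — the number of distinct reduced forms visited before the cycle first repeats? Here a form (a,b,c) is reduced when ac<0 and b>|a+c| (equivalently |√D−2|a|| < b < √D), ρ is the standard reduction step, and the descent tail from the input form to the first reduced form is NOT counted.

D = 28, ⌊√D⌋ = 5
descent: ρ → (-1,4,3)  [lands on river]
river: ρ → (3,2,-2)
river: ρ → (-2,2,3)
river: ρ → (3,4,-1)
ρ-cycle length = 4 (tail of 1 descent step not counted)

4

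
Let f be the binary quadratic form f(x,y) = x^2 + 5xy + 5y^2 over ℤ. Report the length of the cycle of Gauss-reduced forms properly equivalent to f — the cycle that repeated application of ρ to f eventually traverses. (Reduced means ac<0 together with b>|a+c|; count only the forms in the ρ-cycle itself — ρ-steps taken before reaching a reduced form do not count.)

D = 5, ⌊√D⌋ = 2
descent: ρ → (5,5,1)
descent: ρ → (1,1,-1)  [lands on river]
river: ρ → (-1,1,1)
ρ-cycle length = 2 (tail of 2 descent steps not counted)

2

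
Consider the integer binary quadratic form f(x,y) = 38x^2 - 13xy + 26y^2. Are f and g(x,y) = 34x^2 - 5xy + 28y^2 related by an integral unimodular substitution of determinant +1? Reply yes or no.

D₁ = -3783, D₂ = -3783
f: flip: (38,-13,26)→(26,13,38)
f: reduced (well bottom): (26,13,38) with a≤c, −a<b≤a
g: flip: (34,-5,28)→(28,5,34)
g: reduced (well bottom): (28,5,34) with a≤c, −a<b≤a
reduced forms (26, 13, 38) vs (28, 5, 34) ⇒ inequivalent

no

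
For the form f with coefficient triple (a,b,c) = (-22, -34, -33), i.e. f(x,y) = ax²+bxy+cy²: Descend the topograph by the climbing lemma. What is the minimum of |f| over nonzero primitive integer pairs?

translate: b→-10 (≡34 mod 44), so (22,34,33)→(22,-10,21)
flip: (22,-10,21)→(21,10,22)
reduced (well bottom): (21,10,22) with a≤c, −a<b≤a
well minimum |f| = |-21| = 21 (negative-definite)

21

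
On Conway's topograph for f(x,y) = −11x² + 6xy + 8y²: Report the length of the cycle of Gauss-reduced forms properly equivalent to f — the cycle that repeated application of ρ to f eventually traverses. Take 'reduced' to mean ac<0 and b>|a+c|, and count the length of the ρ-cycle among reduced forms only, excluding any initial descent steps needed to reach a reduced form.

D = 388, ⌊√D⌋ = 19
river: ρ → (8,10,-9)
river: ρ → (-9,8,9)
river: ρ → (9,10,-8)
river: ρ → (-8,6,11)
river: ρ → (11,16,-3)
river: ρ → (-3,14,16)
river: ρ → (16,18,-1)
river: ρ → (-1,18,16)
river: ρ → (16,14,-3)
river: ρ → (-3,16,11)
river: ρ → (11,6,-8)
river: ρ → (-8,10,9)
river: ρ → (9,8,-9)
river: ρ → (-9,10,8)
river: ρ → (8,6,-11)
river: ρ → (-11,16,3)
river: ρ → (3,14,-16)
river: ρ → (-16,18,1)
river: ρ → (1,18,-16)
river: ρ → (-16,14,3)
river: ρ → (3,16,-11)
river: ρ → (-11,6,8)
ρ-cycle length = 22 (tail of 0 descent steps not counted)

22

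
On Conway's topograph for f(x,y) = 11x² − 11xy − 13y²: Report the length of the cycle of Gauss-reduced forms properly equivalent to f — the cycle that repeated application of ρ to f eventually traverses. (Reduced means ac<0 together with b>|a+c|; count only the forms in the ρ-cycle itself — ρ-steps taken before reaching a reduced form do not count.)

D = 693, ⌊√D⌋ = 26
descent: ρ → (-13,11,11)  [lands on river]
river: ρ → (11,11,-13)
river: ρ → (-13,15,9)
river: ρ → (9,21,-7)
river: ρ → (-7,21,9)
river: ρ → (9,15,-13)
ρ-cycle length = 6 (tail of 1 descent step not counted)

6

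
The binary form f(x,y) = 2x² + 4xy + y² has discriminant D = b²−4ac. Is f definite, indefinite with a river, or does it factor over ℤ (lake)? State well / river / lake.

D = b²−4ac = 4² − 4·2·1 = 8
D > 0 non-square ⇒ indefinite ⇒ periodic river

river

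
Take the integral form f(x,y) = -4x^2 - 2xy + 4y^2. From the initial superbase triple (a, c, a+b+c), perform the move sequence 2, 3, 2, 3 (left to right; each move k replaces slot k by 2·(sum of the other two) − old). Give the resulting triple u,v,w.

start (-4,4,-2) = (f(1,0),f(0,1),f(1,1))
replace slot 2: 2·((-4)+(-2)) − 4 = -16 → (-4,-16,-2)
replace slot 3: 2·((-4)+(-16)) − (-2) = -38 → (-4,-16,-38)
replace slot 2: 2·((-4)+(-38)) − (-16) = -68 → (-4,-68,-38)
replace slot 3: 2·((-4)+(-68)) − (-38) = -106 → (-4,-68,-106)

-4,-68,-106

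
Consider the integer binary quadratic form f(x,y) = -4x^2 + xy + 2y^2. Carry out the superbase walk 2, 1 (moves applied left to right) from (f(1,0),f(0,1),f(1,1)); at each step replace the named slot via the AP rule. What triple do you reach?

start (-4,2,-1) = (f(1,0),f(0,1),f(1,1))
replace slot 2: 2·((-4)+(-1)) − 2 = -12 → (-4,-12,-1)
replace slot 1: 2·((-12)+(-1)) − (-4) = -22 → (-22,-12,-1)

-22,-12,-1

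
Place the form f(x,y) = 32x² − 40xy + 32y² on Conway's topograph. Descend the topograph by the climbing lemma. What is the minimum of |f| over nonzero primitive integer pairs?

translate: b→24 (≡-40 mod 64), so (32,-40,32)→(32,24,24)
flip: (32,24,24)→(24,-24,32)
translate: b→24 (≡-24 mod 48), so (24,-24,32)→(24,24,32)
reduced (well bottom): (24,24,32) with a≤c, −a<b≤a
well minimum = a = 24

24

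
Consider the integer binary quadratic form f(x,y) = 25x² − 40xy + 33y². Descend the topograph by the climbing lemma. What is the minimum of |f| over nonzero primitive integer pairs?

translate: b→10 (≡-40 mod 50), so (25,-40,33)→(25,10,18)
flip: (25,10,18)→(18,-10,25)
reduced (well bottom): (18,-10,25) with a≤c, −a<b≤a
well minimum = a = 18

18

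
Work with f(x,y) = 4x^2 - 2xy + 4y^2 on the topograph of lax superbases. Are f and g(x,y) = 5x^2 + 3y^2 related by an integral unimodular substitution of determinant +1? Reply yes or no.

D₁ = -60, D₂ = -60
f: flip: (4,-2,4)→(4,2,4)
f: reduced (well bottom): (4,2,4) with a≤c, −a<b≤a
g: flip: (5,0,3)→(3,0,5)
g: reduced (well bottom): (3,0,5) with a≤c, −a<b≤a
reduced forms (4, 2, 4) vs (3, 0, 5) ⇒ inequivalent

no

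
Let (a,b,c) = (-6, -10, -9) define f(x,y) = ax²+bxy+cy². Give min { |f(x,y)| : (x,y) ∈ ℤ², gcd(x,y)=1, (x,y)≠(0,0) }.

translate: b→-2 (≡10 mod 12), so (6,10,9)→(6,-2,5)
flip: (6,-2,5)→(5,2,6)
reduced (well bottom): (5,2,6) with a≤c, −a<b≤a
well minimum |f| = |-5| = 5 (negative-definite)

5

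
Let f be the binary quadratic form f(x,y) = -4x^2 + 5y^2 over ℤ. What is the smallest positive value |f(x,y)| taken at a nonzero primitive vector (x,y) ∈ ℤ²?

descent: ρ → (5,0,-4)
descent: ρ → (-4,8,1)  [lands on river]
river: ρ → (1,8,-4)
closes: descent 2, river 2
min |a| on river = 1

1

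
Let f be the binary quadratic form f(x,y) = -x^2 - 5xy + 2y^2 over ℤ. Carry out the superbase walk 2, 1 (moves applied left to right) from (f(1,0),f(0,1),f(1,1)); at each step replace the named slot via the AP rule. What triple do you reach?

start (-1,2,-4) = (f(1,0),f(0,1),f(1,1))
replace slot 2: 2·((-1)+(-4)) − 2 = -12 → (-1,-12,-4)
replace slot 1: 2·((-12)+(-4)) − (-1) = -31 → (-31,-12,-4)

-31,-12,-4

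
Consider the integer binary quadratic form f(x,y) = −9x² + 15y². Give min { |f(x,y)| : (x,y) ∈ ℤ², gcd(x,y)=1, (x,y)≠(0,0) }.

descent: ρ → (15,0,-9)
descent: ρ → (-9,18,6)  [lands on river]
river: ρ → (6,18,-9)
closes: descent 2, river 2
min |a| on river = 6

6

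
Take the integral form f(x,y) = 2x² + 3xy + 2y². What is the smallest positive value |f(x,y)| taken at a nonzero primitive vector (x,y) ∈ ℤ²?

translate: b→-1 (≡3 mod 4), so (2,3,2)→(2,-1,1)
flip: (2,-1,1)→(1,1,2)
reduced (well bottom): (1,1,2) with a≤c, −a<b≤a
well minimum = a = 1

1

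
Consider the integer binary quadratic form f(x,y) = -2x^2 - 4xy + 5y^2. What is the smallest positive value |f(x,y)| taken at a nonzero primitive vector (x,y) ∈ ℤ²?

descent: ρ → (5,4,-2)  [lands on river]
river: ρ → (-2,4,5)
river: ρ → (5,6,-1)
river: ρ → (-1,6,5)
closes: descent 1, river 4
min |a| on river = 1

1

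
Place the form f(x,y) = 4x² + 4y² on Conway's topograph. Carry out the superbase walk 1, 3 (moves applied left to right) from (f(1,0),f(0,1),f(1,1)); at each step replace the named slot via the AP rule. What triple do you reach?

start (4,4,8) = (f(1,0),f(0,1),f(1,1))
replace slot 1: 2·(4+8) − 4 = 20 → (20,4,8)
replace slot 3: 2·(20+4) − 8 = 40 → (20,4,40)

20,4,40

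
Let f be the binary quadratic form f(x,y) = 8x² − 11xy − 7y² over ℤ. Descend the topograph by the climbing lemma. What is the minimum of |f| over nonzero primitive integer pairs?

descent: ρ → (-7,11,8)  [lands on river]
river: ρ → (8,5,-10)
river: ρ → (-10,15,3)
river: ρ → (3,15,-10)
river: ρ → (-10,5,8)
river: ρ → (8,11,-7)
river: ρ → (-7,17,2)
river: ρ → (2,15,-15)
river: ρ → (-15,15,2)
river: ρ → (2,17,-7)
closes: descent 1, river 10
min |a| on river = 2

2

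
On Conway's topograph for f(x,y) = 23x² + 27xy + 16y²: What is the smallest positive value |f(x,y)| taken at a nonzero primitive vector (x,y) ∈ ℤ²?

translate: b→-19 (≡27 mod 46), so (23,27,16)→(23,-19,12)
flip: (23,-19,12)→(12,19,23)
translate: b→-5 (≡19 mod 24), so (12,19,23)→(12,-5,16)
reduced (well bottom): (12,-5,16) with a≤c, −a<b≤a
well minimum = a = 12

12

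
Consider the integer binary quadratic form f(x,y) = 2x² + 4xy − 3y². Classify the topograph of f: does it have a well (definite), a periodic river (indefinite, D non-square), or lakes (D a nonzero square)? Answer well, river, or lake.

D = b²−4ac = 4² − 4·2·(-3) = 40
D > 0 non-square ⇒ indefinite ⇒ periodic river

river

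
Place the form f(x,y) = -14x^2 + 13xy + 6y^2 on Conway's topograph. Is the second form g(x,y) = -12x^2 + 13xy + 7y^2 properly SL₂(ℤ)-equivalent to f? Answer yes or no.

D₁ = 505, D₂ = 505
river cycle of f (length 8): (6, 11, -16), (-16, 21, 1), (1, 21, -16), (-16, 11, 6), (6, 13, -14), (-14, 15, 5), (5, 15, -14), (-14, 13, 6)
river cycle of g (length 8): (7, 15, -10), (-10, 5, 12), (12, 19, -3), (-3, 17, 18), (18, 19, -2), (-2, 21, 8), (8, 11, -12), (-12, 13, 7)
cycles differ ⇒ inequivalent

no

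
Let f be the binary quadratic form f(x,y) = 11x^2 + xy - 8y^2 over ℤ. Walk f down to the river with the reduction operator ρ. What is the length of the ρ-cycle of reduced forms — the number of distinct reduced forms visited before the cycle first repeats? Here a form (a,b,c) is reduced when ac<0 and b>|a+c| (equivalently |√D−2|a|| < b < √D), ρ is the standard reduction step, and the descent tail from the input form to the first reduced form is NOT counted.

D = 353, ⌊√D⌋ = 18
descent: ρ → (-8,15,4)  [lands on river]
river: ρ → (4,17,-4)
river: ρ → (-4,15,8)
river: ρ → (8,17,-2)
river: ρ → (-2,15,16)
river: ρ → (16,17,-1)
river: ρ → (-1,17,16)
river: ρ → (16,15,-2)
river: ρ → (-2,17,8)
river: ρ → (8,15,-4)
river: ρ → (-4,17,4)
river: ρ → (4,15,-8)
river: ρ → (-8,17,2)
river: ρ → (2,15,-16)
river: ρ → (-16,17,1)
river: ρ → (1,17,-16)
river: ρ → (-16,15,2)
river: ρ → (2,17,-8)
ρ-cycle length = 18 (tail of 1 descent step not counted)

18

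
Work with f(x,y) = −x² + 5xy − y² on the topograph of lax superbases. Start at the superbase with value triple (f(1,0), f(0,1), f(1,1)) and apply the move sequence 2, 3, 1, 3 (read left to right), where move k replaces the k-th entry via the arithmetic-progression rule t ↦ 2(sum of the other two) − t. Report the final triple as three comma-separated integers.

start (-1,-1,3) = (f(1,0),f(0,1),f(1,1))
replace slot 2: 2·((-1)+3) − (-1) = 5 → (-1,5,3)
replace slot 3: 2·((-1)+5) − 3 = 5 → (-1,5,5)
replace slot 1: 2·(5+5) − (-1) = 21 → (21,5,5)
replace slot 3: 2·(21+5) − 5 = 47 → (21,5,47)

21,5,47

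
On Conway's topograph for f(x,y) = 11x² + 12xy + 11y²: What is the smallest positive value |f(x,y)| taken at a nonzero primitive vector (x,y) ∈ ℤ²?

translate: b→-10 (≡12 mod 22), so (11,12,11)→(11,-10,10)
flip: (11,-10,10)→(10,10,11)
reduced (well bottom): (10,10,11) with a≤c, −a<b≤a
well minimum = a = 10

10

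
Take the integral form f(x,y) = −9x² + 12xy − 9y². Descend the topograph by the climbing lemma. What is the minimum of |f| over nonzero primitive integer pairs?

translate: b→6 (≡-12 mod 18), so (9,-12,9)→(9,6,6)
flip: (9,6,6)→(6,-6,9)
translate: b→6 (≡-6 mod 12), so (6,-6,9)→(6,6,9)
reduced (well bottom): (6,6,9) with a≤c, −a<b≤a
well minimum |f| = |-6| = 6 (negative-definite)

6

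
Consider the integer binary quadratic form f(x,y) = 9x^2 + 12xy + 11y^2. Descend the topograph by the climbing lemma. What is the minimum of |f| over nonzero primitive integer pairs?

translate: b→-6 (≡12 mod 18), so (9,12,11)→(9,-6,8)
flip: (9,-6,8)→(8,6,9)
reduced (well bottom): (8,6,9) with a≤c, −a<b≤a
well minimum = a = 8

8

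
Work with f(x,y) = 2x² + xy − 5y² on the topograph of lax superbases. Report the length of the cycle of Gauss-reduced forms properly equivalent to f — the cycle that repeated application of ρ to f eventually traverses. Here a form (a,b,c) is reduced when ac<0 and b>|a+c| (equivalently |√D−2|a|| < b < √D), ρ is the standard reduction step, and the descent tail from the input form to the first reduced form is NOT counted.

D = 41, ⌊√D⌋ = 6
descent: ρ → (-5,-1,2)
descent: ρ → (2,5,-2)  [lands on river]
river: ρ → (-2,3,4)
river: ρ → (4,5,-1)
river: ρ → (-1,5,4)
river: ρ → (4,3,-2)
river: ρ → (-2,5,2)
river: ρ → (2,3,-4)
river: ρ → (-4,5,1)
river: ρ → (1,5,-4)
river: ρ → (-4,3,2)
ρ-cycle length = 10 (tail of 2 descent steps not counted)

10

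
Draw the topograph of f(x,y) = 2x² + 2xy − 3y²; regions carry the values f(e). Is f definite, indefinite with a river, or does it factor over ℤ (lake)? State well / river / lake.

D = b²−4ac = 2² − 4·2·(-3) = 28
D > 0 non-square ⇒ indefinite ⇒ periodic river

river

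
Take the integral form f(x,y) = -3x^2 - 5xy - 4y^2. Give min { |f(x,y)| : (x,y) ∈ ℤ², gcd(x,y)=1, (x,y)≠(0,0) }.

translate: b→-1 (≡5 mod 6), so (3,5,4)→(3,-1,2)
flip: (3,-1,2)→(2,1,3)
reduced (well bottom): (2,1,3) with a≤c, −a<b≤a
well minimum |f| = |-2| = 2 (negative-definite)

2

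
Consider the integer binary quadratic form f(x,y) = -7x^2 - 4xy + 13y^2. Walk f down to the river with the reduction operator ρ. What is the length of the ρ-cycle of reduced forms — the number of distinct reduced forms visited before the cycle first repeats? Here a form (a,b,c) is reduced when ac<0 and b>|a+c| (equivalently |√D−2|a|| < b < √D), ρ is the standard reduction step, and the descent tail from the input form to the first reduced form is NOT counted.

D = 380, ⌊√D⌋ = 19
descent: ρ → (13,4,-7)
descent: ρ → (-7,10,10)  [lands on river]
river: ρ → (10,10,-7)
river: ρ → (-7,18,2)
river: ρ → (2,18,-7)
ρ-cycle length = 4 (tail of 2 descent steps not counted)

4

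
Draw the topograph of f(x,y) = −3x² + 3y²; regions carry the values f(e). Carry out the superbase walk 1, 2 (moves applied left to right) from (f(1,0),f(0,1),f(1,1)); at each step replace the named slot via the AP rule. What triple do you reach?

start (-3,3,0) = (f(1,0),f(0,1),f(1,1))
replace slot 1: 2·(3+0) − (-3) = 9 → (9,3,0)
replace slot 2: 2·(9+0) − 3 = 15 → (9,15,0)

9,15,0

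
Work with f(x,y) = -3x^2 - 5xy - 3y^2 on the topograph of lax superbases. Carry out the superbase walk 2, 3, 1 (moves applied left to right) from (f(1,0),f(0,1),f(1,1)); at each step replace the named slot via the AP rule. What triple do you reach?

start (-3,-3,-11) = (f(1,0),f(0,1),f(1,1))
replace slot 2: 2·((-3)+(-11)) − (-3) = -25 → (-3,-25,-11)
replace slot 3: 2·((-3)+(-25)) − (-11) = -45 → (-3,-25,-45)
replace slot 1: 2·((-25)+(-45)) − (-3) = -137 → (-137,-25,-45)

-137,-25,-45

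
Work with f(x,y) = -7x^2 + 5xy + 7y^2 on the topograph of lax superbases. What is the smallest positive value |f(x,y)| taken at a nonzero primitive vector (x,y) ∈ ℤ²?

river: ρ → (7,9,-5)
river: ρ → (-5,11,5)
river: ρ → (5,9,-7)
river: ρ → (-7,5,7)
closes: descent 0, river 4
min |a| on river = 5

5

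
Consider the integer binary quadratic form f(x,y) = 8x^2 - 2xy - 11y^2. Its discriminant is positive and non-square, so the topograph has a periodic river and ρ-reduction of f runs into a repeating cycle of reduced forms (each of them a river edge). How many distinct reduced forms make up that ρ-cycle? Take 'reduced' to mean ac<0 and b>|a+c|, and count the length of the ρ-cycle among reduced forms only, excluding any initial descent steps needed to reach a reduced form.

D = 356, ⌊√D⌋ = 18
descent: ρ → (-11,2,8)
descent: ρ → (8,14,-5)  [lands on river]
river: ρ → (-5,16,5)
river: ρ → (5,14,-8)
river: ρ → (-8,18,1)
river: ρ → (1,18,-8)
river: ρ → (-8,14,5)
river: ρ → (5,16,-5)
river: ρ → (-5,14,8)
river: ρ → (8,18,-1)
river: ρ → (-1,18,8)
ρ-cycle length = 10 (tail of 2 descent steps not counted)

10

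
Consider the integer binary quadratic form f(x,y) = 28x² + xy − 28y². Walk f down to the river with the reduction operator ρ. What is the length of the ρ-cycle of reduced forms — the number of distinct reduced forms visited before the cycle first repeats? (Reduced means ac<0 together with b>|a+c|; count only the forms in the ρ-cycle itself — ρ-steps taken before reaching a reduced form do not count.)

D = 3137, ⌊√D⌋ = 56
river: ρ → (-28,55,1)
river: ρ → (1,55,-28)
river: ρ → (-28,1,28)
river: ρ → (28,55,-1)
river: ρ → (-1,55,28)
river: ρ → (28,1,-28)
ρ-cycle length = 6 (tail of 0 descent steps not counted)

6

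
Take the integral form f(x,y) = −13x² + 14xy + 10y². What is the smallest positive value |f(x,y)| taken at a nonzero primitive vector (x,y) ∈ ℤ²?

river: ρ → (10,26,-1)
river: ρ → (-1,26,10)
river: ρ → (10,14,-13)
river: ρ → (-13,12,11)
river: ρ → (11,10,-14)
river: ρ → (-14,18,7)
river: ρ → (7,24,-5)
river: ρ → (-5,26,2)
river: ρ → (2,26,-5)
river: ρ → (-5,24,7)
river: ρ → (7,18,-14)
river: ρ → (-14,10,11)
river: ρ → (11,12,-13)
river: ρ → (-13,14,10)
closes: descent 0, river 14
min |a| on river = 1

1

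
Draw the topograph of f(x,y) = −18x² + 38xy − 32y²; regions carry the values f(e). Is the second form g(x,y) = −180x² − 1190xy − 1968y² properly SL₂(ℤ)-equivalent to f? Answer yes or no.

D₁ = -860, D₂ = -860
f is negative-definite; reduce −f:
−f: translate: b→-2 (≡-38 mod 36), so (18,-38,32)→(18,-2,12)
−f: flip: (18,-2,12)→(12,2,18)
−f: reduced (well bottom): (12,2,18) with a≤c, −a<b≤a
flip sign back: reduced form of f is (-12,-2,-18)
g is negative-definite; reduce −g:
−g: translate: b→110 (≡1190 mod 360), so (180,1190,1968)→(180,110,18)
−g: flip: (180,110,18)→(18,-110,180)
−g: translate: b→-2 (≡-110 mod 36), so (18,-110,180)→(18,-2,12)
−g: flip: (18,-2,12)→(12,2,18)
−g: reduced (well bottom): (12,2,18) with a≤c, −a<b≤a
flip sign back: reduced form of g is (-12,-2,-18)
reduced forms (-12, -2, -18) vs (-12, -2, -18) ⇒ equivalent

yes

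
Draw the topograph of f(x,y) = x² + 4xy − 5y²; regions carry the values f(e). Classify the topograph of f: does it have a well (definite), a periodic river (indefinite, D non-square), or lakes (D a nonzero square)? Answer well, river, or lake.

D = b²−4ac = 4² − 4·1·(-5) = 36
D = 6² is a perfect square ⇒ form factors over ℤ ⇒ lakes

lake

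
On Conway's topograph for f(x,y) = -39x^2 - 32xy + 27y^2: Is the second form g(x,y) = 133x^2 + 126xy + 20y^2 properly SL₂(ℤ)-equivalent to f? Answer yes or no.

D₁ = 5236, D₂ = 5236
river cycle of f (length 32): (27, 32, -39), (-39, 46, 20), (20, 34, -51), (-51, 68, 3), (3, 70, -28), (-28, 42, 31), (31, 20, -39), (-39, 58, 12), (12, 62, -29), (-29, 54, 20), … (22 more)
river cycle of g (length 32): (20, 34, -51), (-51, 68, 3), (3, 70, -28), (-28, 42, 31), (31, 20, -39), (-39, 58, 12), (12, 62, -29), (-29, 54, 20), (20, 66, -11), (-11, 66, 20), … (22 more)
cycles coincide ⇒ equivalent

yes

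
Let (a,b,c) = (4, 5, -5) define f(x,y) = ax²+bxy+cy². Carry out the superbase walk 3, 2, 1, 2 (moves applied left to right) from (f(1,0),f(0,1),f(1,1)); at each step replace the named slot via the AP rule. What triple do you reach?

start (4,-5,4) = (f(1,0),f(0,1),f(1,1))
replace slot 3: 2·(4+(-5)) − 4 = -6 → (4,-5,-6)
replace slot 2: 2·(4+(-6)) − (-5) = 1 → (4,1,-6)
replace slot 1: 2·(1+(-6)) − 4 = -14 → (-14,1,-6)
replace slot 2: 2·((-14)+(-6)) − 1 = -41 → (-14,-41,-6)

-14,-41,-6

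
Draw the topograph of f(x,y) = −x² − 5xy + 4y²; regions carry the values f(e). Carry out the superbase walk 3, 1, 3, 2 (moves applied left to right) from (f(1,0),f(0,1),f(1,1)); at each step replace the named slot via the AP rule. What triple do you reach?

start (-1,4,-2) = (f(1,0),f(0,1),f(1,1))
replace slot 3: 2·((-1)+4) − (-2) = 8 → (-1,4,8)
replace slot 1: 2·(4+8) − (-1) = 25 → (25,4,8)
replace slot 3: 2·(25+4) − 8 = 50 → (25,4,50)
replace slot 2: 2·(25+50) − 4 = 146 → (25,146,50)

25,146,50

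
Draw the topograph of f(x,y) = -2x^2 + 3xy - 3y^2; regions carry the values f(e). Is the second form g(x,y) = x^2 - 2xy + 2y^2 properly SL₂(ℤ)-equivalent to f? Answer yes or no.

D₁ = -15, D₂ = -4
discriminants differ ⇒ not SL₂(ℤ)-equivalent

no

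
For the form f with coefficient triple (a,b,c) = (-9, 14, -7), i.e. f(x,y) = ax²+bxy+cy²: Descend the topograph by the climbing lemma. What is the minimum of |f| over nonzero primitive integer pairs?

translate: b→4 (≡-14 mod 18), so (9,-14,7)→(9,4,2)
flip: (9,4,2)→(2,-4,9)
translate: b→0 (≡-4 mod 4), so (2,-4,9)→(2,0,7)
reduced (well bottom): (2,0,7) with a≤c, −a<b≤a
well minimum |f| = |-2| = 2 (negative-definite)

2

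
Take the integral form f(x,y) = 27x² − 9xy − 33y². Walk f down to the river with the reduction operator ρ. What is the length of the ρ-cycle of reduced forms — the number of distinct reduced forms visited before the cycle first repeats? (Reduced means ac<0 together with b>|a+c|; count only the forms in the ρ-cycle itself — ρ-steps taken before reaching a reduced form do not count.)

D = 3645, ⌊√D⌋ = 60
descent: ρ → (-33,9,27)  [lands on river]
river: ρ → (27,45,-15)
river: ρ → (-15,45,27)
river: ρ → (27,9,-33)
river: ρ → (-33,57,3)
river: ρ → (3,57,-33)
ρ-cycle length = 6 (tail of 1 descent step not counted)

6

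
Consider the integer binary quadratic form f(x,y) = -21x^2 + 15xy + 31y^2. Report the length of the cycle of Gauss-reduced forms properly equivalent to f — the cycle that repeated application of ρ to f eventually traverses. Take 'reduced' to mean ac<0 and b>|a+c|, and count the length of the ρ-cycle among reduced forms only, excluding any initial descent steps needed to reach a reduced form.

D = 2829, ⌊√D⌋ = 53
river: ρ → (31,47,-5)
river: ρ → (-5,53,1)
river: ρ → (1,53,-5)
river: ρ → (-5,47,31)
river: ρ → (31,15,-21)
river: ρ → (-21,27,25)
river: ρ → (25,23,-23)
river: ρ → (-23,23,25)
river: ρ → (25,27,-21)
river: ρ → (-21,15,31)
ρ-cycle length = 10 (tail of 0 descent steps not counted)

10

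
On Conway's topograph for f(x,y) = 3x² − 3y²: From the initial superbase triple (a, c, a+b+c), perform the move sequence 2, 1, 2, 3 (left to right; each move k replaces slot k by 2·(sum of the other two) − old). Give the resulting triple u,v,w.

start (3,-3,0) = (f(1,0),f(0,1),f(1,1))
replace slot 2: 2·(3+0) − (-3) = 9 → (3,9,0)
replace slot 1: 2·(9+0) − 3 = 15 → (15,9,0)
replace slot 2: 2·(15+0) − 9 = 21 → (15,21,0)
replace slot 3: 2·(15+21) − 0 = 72 → (15,21,72)

15,21,72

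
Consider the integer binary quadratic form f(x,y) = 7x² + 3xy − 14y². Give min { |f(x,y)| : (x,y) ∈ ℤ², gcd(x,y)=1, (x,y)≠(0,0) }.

descent: ρ → (-14,-3,7)
descent: ρ → (7,17,-4)  [lands on river]
river: ρ → (-4,15,11)
river: ρ → (11,7,-8)
river: ρ → (-8,9,10)
river: ρ → (10,11,-7)
river: ρ → (-7,17,4)
river: ρ → (4,15,-11)
river: ρ → (-11,7,8)
river: ρ → (8,9,-10)
river: ρ → (-10,11,7)
closes: descent 2, river 10
min |a| on river = 4

4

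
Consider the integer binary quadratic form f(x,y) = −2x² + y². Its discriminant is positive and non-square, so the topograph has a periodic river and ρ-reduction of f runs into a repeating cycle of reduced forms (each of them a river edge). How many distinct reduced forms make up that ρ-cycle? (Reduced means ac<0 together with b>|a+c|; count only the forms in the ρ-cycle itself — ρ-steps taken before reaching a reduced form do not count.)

D = 8, ⌊√D⌋ = 2
descent: ρ → (1,2,-1)  [lands on river]
river: ρ → (-1,2,1)
ρ-cycle length = 2 (tail of 1 descent step not counted)

2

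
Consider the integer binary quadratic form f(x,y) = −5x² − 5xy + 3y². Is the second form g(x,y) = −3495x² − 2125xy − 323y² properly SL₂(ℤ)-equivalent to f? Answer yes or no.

D₁ = 85, D₂ = 85
river cycle of f (length 6): (3, 5, -5), (-5, 5, 3), (3, 7, -3), (-3, 5, 5), (5, 5, -3), (-3, 7, 3)
river cycle of g (length 6): (-5, 5, 3), (3, 7, -3), (-3, 5, 5), (5, 5, -3), (-3, 7, 3), (3, 5, -5)
cycles coincide ⇒ equivalent

yes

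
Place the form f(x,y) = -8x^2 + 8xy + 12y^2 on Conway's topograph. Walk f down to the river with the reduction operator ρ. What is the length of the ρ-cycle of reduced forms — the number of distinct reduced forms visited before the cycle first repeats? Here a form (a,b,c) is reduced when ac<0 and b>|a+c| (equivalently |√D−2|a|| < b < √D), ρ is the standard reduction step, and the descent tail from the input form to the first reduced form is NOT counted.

D = 448, ⌊√D⌋ = 21
river: ρ → (12,16,-4)
river: ρ → (-4,16,12)
river: ρ → (12,8,-8)
river: ρ → (-8,8,12)
ρ-cycle length = 4 (tail of 0 descent steps not counted)

4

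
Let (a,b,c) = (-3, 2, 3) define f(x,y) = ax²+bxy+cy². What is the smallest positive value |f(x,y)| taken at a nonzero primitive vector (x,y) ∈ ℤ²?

river: ρ → (3,4,-2)
river: ρ → (-2,4,3)
river: ρ → (3,2,-3)
river: ρ → (-3,4,2)
river: ρ → (2,4,-3)
river: ρ → (-3,2,3)
closes: descent 0, river 6
min |a| on river = 2

2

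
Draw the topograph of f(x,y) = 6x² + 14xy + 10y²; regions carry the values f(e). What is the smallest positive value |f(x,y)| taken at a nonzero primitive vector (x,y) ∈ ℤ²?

translate: b→2 (≡14 mod 12), so (6,14,10)→(6,2,2)
flip: (6,2,2)→(2,-2,6)
translate: b→2 (≡-2 mod 4), so (2,-2,6)→(2,2,6)
reduced (well bottom): (2,2,6) with a≤c, −a<b≤a
well minimum = a = 2

2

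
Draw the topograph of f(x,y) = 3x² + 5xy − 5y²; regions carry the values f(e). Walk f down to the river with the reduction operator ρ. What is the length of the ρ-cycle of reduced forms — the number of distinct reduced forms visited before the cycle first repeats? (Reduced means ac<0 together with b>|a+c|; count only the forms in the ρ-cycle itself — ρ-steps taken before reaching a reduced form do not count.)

D = 85, ⌊√D⌋ = 9
river: ρ → (-5,5,3)
river: ρ → (3,7,-3)
river: ρ → (-3,5,5)
river: ρ → (5,5,-3)
river: ρ → (-3,7,3)
river: ρ → (3,5,-5)
ρ-cycle length = 6 (tail of 0 descent steps not counted)

6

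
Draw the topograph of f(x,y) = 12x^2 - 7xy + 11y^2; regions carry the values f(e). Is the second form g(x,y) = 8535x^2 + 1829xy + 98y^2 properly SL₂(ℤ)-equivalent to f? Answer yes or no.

D₁ = -479, D₂ = -479
f: flip: (12,-7,11)→(11,7,12)
f: reduced (well bottom): (11,7,12) with a≤c, −a<b≤a
g: flip: (8535,1829,98)→(98,-1829,8535)
g: translate: b→-65 (≡-1829 mod 196), so (98,-1829,8535)→(98,-65,12)
g: flip: (98,-65,12)→(12,65,98)
g: translate: b→-7 (≡65 mod 24), so (12,65,98)→(12,-7,11)
g: flip: (12,-7,11)→(11,7,12)
g: reduced (well bottom): (11,7,12) with a≤c, −a<b≤a
reduced forms (11, 7, 12) vs (11, 7, 12) ⇒ equivalent

yes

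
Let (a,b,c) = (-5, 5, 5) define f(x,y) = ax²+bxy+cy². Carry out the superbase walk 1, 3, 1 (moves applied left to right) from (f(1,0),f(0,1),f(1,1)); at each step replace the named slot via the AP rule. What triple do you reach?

start (-5,5,5) = (f(1,0),f(0,1),f(1,1))
replace slot 1: 2·(5+5) − (-5) = 25 → (25,5,5)
replace slot 3: 2·(25+5) − 5 = 55 → (25,5,55)
replace slot 1: 2·(5+55) − 25 = 95 → (95,5,55)

95,5,55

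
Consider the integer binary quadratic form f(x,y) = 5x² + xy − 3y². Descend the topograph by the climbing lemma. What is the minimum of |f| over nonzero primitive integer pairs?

descent: ρ → (-3,5,3)  [lands on river]
river: ρ → (3,7,-1)
river: ρ → (-1,7,3)
river: ρ → (3,5,-3)
river: ρ → (-3,7,1)
river: ρ → (1,7,-3)
closes: descent 1, river 6
min |a| on river = 1

1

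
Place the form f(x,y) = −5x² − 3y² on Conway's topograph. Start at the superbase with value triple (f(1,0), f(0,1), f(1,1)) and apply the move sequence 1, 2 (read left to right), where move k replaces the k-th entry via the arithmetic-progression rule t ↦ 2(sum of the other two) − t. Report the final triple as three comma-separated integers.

start (-5,-3,-8) = (f(1,0),f(0,1),f(1,1))
replace slot 1: 2·((-3)+(-8)) − (-5) = -17 → (-17,-3,-8)
replace slot 2: 2·((-17)+(-8)) − (-3) = -47 → (-17,-47,-8)

-17,-47,-8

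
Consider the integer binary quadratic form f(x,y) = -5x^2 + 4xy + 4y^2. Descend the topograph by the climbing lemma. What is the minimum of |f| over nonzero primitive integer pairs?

river: ρ → (4,4,-5)
river: ρ → (-5,6,3)
river: ρ → (3,6,-5)
river: ρ → (-5,4,4)
closes: descent 0, river 4
min |a| on river = 3

3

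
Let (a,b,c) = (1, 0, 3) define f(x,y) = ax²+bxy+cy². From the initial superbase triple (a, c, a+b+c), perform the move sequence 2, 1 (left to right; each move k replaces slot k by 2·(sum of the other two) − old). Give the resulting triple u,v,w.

start (1,3,4) = (f(1,0),f(0,1),f(1,1))
replace slot 2: 2·(1+4) − 3 = 7 → (1,7,4)
replace slot 1: 2·(7+4) − 1 = 21 → (21,7,4)

21,7,4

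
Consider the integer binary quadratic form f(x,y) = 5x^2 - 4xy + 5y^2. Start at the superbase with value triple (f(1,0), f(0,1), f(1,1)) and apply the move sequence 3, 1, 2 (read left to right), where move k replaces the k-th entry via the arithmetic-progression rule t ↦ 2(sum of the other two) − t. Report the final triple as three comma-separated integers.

start (5,5,6) = (f(1,0),f(0,1),f(1,1))
replace slot 3: 2·(5+5) − 6 = 14 → (5,5,14)
replace slot 1: 2·(5+14) − 5 = 33 → (33,5,14)
replace slot 2: 2·(33+14) − 5 = 89 → (33,89,14)

33,89,14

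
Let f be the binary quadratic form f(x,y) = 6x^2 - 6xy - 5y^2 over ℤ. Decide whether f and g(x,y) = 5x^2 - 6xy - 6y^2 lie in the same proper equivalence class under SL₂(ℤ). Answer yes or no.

D₁ = 156, D₂ = 156
river cycle of f (length 6): (-5, 6, 6), (6, 6, -5), (-5, 4, 7), (7, 10, -2), (-2, 10, 7), (7, 4, -5)
river cycle of g (length 6): (-6, 6, 5), (5, 4, -7), (-7, 10, 2), (2, 10, -7), (-7, 4, 5), (5, 6, -6)
cycles differ ⇒ inequivalent

no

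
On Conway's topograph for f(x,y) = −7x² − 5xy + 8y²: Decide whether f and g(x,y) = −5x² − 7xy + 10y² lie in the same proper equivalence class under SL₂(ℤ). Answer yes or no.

D₁ = 249, D₂ = 249
river cycle of f (length 16): (8, 5, -7), (-7, 9, 6), (6, 15, -1), (-1, 15, 6), (6, 9, -7), (-7, 5, 8), (8, 11, -4), (-4, 13, 5), (5, 7, -10), (-10, 13, 2), … (6 more)
river cycle of g (length 16): (10, 7, -5), (-5, 13, 4), (4, 11, -8), (-8, 5, 7), (7, 9, -6), (-6, 15, 1), (1, 15, -6), (-6, 9, 7), (7, 5, -8), (-8, 11, 4), … (6 more)
cycles differ ⇒ inequivalent

no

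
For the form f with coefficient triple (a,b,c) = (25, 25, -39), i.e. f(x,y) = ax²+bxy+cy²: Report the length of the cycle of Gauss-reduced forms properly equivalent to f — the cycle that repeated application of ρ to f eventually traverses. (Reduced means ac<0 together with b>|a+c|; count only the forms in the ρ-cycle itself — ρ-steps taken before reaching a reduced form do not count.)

D = 4525, ⌊√D⌋ = 67
river: ρ → (-39,53,11)
river: ρ → (11,57,-29)
river: ρ → (-29,59,9)
river: ρ → (9,67,-1)
river: ρ → (-1,67,9)
river: ρ → (9,59,-29)
river: ρ → (-29,57,11)
river: ρ → (11,53,-39)
river: ρ → (-39,25,25)
river: ρ → (25,25,-39)
ρ-cycle length = 10 (tail of 0 descent steps not counted)

10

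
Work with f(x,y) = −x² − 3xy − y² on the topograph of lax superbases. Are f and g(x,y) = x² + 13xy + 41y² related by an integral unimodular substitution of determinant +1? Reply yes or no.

D₁ = 5, D₂ = 5
river cycle of f (length 2): (-1, 1, 1), (1, 1, -1)
river cycle of g (length 2): (1, 1, -1), (-1, 1, 1)
cycles coincide ⇒ equivalent

yes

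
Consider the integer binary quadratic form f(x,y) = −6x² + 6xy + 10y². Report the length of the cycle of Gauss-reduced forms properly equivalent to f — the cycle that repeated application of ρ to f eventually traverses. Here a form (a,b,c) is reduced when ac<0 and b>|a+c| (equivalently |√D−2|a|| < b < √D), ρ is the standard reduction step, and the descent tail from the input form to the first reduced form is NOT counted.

D = 276, ⌊√D⌋ = 16
river: ρ → (10,14,-2)
river: ρ → (-2,14,10)
river: ρ → (10,6,-6)
river: ρ → (-6,6,10)
ρ-cycle length = 4 (tail of 0 descent steps not counted)

4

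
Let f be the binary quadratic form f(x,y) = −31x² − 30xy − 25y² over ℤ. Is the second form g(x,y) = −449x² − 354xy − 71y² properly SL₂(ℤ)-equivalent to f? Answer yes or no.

D₁ = -2200, D₂ = -2200
f is negative-definite; reduce −f:
−f: flip: (31,30,25)→(25,-30,31)
−f: translate: b→20 (≡-30 mod 50), so (25,-30,31)→(25,20,26)
−f: reduced (well bottom): (25,20,26) with a≤c, −a<b≤a
flip sign back: reduced form of f is (-25,-20,-26)
g is negative-definite; reduce −g:
−g: flip: (449,354,71)→(71,-354,449)
−g: translate: b→-70 (≡-354 mod 142), so (71,-354,449)→(71,-70,25)
−g: flip: (71,-70,25)→(25,70,71)
−g: translate: b→20 (≡70 mod 50), so (25,70,71)→(25,20,26)
−g: reduced (well bottom): (25,20,26) with a≤c, −a<b≤a
flip sign back: reduced form of g is (-25,-20,-26)
reduced forms (-25, -20, -26) vs (-25, -20, -26) ⇒ equivalent

yes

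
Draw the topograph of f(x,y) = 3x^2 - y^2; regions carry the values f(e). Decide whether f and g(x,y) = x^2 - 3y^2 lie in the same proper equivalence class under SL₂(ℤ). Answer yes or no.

D₁ = 12, D₂ = 12
river cycle of f (length 2): (-1, 2, 2), (2, 2, -1)
river cycle of g (length 2): (1, 2, -2), (-2, 2, 1)
cycles differ ⇒ inequivalent

no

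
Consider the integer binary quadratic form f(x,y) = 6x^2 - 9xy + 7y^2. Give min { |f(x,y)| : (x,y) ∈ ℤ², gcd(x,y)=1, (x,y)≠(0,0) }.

translate: b→3 (≡-9 mod 12), so (6,-9,7)→(6,3,4)
flip: (6,3,4)→(4,-3,6)
reduced (well bottom): (4,-3,6) with a≤c, −a<b≤a
well minimum = a = 4

4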